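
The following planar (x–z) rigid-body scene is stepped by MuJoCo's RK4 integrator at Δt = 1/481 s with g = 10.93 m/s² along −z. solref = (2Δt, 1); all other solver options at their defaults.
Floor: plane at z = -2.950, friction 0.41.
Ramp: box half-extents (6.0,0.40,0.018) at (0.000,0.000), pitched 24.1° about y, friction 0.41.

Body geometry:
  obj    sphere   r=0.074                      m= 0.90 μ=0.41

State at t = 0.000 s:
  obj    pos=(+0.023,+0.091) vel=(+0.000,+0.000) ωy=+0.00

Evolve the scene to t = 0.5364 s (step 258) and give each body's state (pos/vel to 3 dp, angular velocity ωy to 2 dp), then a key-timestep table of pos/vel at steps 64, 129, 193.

State at t = 0.5364 s:
  obj    pos=(+0.442,-0.097) vel=(+1.561,-0.698) ωy=+23.10

Key-timestep trajectory:
   step    t(s)  obj.x    obj.z    obj.vx   obj.vz 
     64  0.1331   +0.049  +0.079  +0.387  -0.173
    129  0.2682   +0.128  +0.044  +0.781  -0.349
    193  0.4012   +0.257  -0.014  +1.168  -0.522


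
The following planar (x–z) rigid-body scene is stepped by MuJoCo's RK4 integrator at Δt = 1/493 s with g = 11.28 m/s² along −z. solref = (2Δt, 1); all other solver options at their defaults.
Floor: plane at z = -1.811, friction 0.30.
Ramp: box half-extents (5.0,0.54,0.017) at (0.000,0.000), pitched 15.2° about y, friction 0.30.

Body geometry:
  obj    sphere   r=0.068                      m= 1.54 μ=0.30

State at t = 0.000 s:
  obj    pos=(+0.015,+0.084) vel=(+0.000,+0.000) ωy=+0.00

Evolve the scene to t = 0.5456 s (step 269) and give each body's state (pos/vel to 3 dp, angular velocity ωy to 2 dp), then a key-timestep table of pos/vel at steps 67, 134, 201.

State at t = 0.5456 s:
  obj    pos=(+0.318,+0.002) vel=(+1.112,-0.302) ωy=+16.95

Key-timestep trajectory:
   step    t(s)  obj.x    obj.z    obj.vx   obj.vz 
     67  0.1359   +0.034  +0.079  +0.277  -0.075
    134  0.2718   +0.090  +0.064  +0.554  -0.151
    201  0.4077   +0.184  +0.038  +0.831  -0.226


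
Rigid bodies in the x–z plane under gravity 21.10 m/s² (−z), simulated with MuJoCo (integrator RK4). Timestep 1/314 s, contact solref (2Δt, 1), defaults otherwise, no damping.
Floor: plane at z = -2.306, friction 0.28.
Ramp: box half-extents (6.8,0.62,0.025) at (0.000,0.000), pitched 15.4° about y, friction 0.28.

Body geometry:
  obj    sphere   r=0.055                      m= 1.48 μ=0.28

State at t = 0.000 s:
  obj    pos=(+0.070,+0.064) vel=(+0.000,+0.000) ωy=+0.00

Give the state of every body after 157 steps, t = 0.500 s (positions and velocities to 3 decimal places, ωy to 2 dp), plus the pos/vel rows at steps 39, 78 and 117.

State at t = 0.500 s:
  obj    pos=(+0.552,-0.069) vel=(+1.929,-0.531) ωy=+36.38

Key-timestep trajectory:
   step    t(s)  obj.x    obj.z    obj.vx   obj.vz 
     39  0.1242   +0.100  +0.056  +0.479  -0.132
     78  0.2484   +0.189  +0.031  +0.959  -0.264
    117  0.3726   +0.338  -0.010  +1.438  -0.396


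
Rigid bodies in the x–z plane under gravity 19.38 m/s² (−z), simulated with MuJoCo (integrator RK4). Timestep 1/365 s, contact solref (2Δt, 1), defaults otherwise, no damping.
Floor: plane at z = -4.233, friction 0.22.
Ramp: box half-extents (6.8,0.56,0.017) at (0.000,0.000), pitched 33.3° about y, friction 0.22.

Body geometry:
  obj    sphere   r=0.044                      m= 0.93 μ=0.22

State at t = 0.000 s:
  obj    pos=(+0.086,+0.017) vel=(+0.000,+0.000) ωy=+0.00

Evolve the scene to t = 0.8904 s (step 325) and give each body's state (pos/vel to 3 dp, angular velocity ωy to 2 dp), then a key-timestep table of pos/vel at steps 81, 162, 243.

State at t = 0.8904 s:
  obj    pos=(+2.604,-1.638) vel=(+5.656,-3.715) ωy=+153.77

Key-timestep trajectory:
   step    t(s)  obj.x    obj.z    obj.vx   obj.vz 
     81  0.2219   +0.242  -0.086  +1.410  -0.926
    162  0.4438   +0.712  -0.394  +2.820  -1.852
    243  0.6658   +1.494  -0.908  +4.229  -2.778


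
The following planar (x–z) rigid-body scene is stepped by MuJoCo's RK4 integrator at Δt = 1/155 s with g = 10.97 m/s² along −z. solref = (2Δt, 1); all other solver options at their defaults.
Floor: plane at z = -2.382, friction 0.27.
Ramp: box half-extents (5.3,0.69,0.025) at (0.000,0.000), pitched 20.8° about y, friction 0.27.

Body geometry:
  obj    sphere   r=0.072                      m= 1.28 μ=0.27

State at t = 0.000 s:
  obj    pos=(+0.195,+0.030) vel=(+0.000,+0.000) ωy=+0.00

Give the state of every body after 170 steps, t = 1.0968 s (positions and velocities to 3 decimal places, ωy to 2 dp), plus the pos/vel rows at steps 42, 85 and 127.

State at t = 1.0968 s:
  obj    pos=(+1.760,-0.565) vel=(+2.853,-1.084) ωy=+42.38

Key-timestep trajectory:
   step    t(s)  obj.x    obj.z    obj.vx   obj.vz 
     42  0.2710   +0.291  -0.007  +0.705  -0.268
     85  0.5484   +0.586  -0.119  +1.427  -0.542
    127  0.8194   +1.068  -0.302  +2.131  -0.810


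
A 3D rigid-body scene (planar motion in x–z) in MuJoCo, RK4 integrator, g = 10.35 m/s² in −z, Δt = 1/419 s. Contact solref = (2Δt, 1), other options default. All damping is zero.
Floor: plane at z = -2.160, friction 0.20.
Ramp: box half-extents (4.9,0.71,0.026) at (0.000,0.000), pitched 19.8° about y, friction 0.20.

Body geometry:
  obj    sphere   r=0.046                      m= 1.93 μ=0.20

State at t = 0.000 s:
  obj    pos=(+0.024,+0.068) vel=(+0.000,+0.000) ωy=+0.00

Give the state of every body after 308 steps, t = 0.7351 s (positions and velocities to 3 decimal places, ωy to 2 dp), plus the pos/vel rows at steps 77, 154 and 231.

State at t = 0.7351 s:
  obj    pos=(+0.661,-0.161) vel=(+1.732,-0.624) ωy=+40.01

Key-timestep trajectory:
   step    t(s)  obj.x    obj.z    obj.vx   obj.vz 
     77  0.1838   +0.064  +0.054  +0.433  -0.156
    154  0.3675   +0.183  +0.011  +0.866  -0.312
    231  0.5513   +0.382  -0.061  +1.299  -0.468


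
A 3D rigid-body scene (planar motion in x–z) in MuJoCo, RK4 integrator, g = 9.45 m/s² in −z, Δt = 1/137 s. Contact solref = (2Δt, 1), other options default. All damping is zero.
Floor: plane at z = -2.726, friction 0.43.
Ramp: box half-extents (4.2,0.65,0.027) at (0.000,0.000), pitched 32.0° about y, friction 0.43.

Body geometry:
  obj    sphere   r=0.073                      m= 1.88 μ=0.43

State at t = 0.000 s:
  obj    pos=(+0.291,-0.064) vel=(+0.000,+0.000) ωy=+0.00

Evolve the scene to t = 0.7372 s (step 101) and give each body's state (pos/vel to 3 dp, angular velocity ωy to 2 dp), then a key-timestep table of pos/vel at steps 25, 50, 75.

State at t = 0.7372 s:
  obj    pos=(+1.116,-0.579) vel=(+2.236,-1.397) ωy=+36.11

Key-timestep trajectory:
   step    t(s)  obj.x    obj.z    obj.vx   obj.vz 
     25  0.1825   +0.342  -0.096  +0.554  -0.346
     50  0.3650   +0.493  -0.190  +1.107  -0.692
     75  0.5474   +0.746  -0.348  +1.661  -1.038


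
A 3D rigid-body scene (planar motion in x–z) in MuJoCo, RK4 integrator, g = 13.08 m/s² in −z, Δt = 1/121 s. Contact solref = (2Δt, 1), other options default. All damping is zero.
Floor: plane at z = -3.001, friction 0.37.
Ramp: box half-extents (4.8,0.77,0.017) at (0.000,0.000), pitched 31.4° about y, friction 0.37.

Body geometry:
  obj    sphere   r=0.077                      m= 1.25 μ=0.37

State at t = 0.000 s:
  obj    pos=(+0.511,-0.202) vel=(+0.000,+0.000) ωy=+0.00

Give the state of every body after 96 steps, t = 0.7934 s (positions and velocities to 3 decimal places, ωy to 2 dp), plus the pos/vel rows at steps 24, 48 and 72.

State at t = 0.7934 s:
  obj    pos=(+1.819,-1.000) vel=(+3.297,-2.012) ωy=+50.14

Key-timestep trajectory:
   step    t(s)  obj.x    obj.z    obj.vx   obj.vz 
     24  0.1983   +0.593  -0.252  +0.824  -0.503
     48  0.3967   +0.838  -0.402  +1.648  -1.006
     72  0.5950   +1.247  -0.651  +2.472  -1.509


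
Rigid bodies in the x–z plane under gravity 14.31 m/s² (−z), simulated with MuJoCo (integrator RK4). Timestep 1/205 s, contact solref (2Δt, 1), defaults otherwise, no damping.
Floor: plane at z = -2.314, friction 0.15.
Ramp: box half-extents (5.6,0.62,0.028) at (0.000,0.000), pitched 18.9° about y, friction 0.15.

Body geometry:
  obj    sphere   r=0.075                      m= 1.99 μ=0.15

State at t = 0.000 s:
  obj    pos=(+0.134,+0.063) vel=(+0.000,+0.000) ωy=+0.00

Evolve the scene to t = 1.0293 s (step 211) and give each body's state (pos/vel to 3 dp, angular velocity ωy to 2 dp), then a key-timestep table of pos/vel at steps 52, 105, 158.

State at t = 1.0293 s:
  obj    pos=(+1.793,-0.505) vel=(+3.224,-1.104) ωy=+45.43

Key-timestep trajectory:
   step    t(s)  obj.x    obj.z    obj.vx   obj.vz 
     52  0.2537   +0.235  +0.028  +0.795  -0.272
    105  0.5122   +0.545  -0.078  +1.605  -0.549
    158  0.7707   +1.065  -0.256  +2.414  -0.827


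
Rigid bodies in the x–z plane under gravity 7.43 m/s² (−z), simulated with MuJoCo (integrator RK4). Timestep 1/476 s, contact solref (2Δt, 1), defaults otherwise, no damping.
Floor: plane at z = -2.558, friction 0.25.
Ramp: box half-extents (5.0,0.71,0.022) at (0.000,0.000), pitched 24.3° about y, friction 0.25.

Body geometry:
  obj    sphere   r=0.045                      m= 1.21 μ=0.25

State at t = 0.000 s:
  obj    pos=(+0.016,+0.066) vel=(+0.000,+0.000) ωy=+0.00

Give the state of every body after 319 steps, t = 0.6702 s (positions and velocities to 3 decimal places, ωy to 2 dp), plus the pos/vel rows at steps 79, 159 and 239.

State at t = 0.6702 s:
  obj    pos=(+0.463,-0.136) vel=(+1.334,-0.602) ωy=+32.52

Key-timestep trajectory:
   step    t(s)  obj.x    obj.z    obj.vx   obj.vz 
     79  0.1660   +0.044  +0.054  +0.330  -0.149
    159  0.3340   +0.127  +0.016  +0.665  -0.300
    239  0.5021   +0.267  -0.047  +0.999  -0.451


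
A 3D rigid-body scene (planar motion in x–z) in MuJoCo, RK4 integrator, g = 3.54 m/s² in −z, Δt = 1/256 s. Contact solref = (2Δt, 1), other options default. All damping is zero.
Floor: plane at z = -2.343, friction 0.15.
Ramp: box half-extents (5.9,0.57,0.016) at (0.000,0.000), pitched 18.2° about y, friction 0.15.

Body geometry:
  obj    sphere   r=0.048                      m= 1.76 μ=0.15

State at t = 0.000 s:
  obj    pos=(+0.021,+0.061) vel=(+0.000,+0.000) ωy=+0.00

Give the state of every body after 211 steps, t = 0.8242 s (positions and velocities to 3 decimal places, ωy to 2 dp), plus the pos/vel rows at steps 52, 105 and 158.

State at t = 0.8242 s:
  obj    pos=(+0.276,-0.023) vel=(+0.618,-0.203) ωy=+13.56

Key-timestep trajectory:
   step    t(s)  obj.x    obj.z    obj.vx   obj.vz 
     52  0.2031   +0.036  +0.055  +0.152  -0.050
    105  0.4102   +0.084  +0.040  +0.308  -0.101
    158  0.6172   +0.164  +0.014  +0.463  -0.152


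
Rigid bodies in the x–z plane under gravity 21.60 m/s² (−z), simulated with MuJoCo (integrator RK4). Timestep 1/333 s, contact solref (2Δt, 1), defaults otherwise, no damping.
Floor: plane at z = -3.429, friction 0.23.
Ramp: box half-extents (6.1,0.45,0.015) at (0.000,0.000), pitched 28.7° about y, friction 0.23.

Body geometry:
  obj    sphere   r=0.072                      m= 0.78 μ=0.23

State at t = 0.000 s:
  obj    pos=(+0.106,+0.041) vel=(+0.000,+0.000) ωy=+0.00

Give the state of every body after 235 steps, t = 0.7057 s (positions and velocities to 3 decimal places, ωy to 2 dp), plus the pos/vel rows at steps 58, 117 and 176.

State at t = 0.7057 s:
  obj    pos=(+1.725,-0.845) vel=(+4.587,-2.511) ωy=+72.61

Key-timestep trajectory:
   step    t(s)  obj.x    obj.z    obj.vx   obj.vz 
     58  0.1742   +0.205  -0.013  +1.132  -0.620
    117  0.3514   +0.507  -0.179  +2.284  -1.250
    176  0.5285   +1.014  -0.456  +3.435  -1.881


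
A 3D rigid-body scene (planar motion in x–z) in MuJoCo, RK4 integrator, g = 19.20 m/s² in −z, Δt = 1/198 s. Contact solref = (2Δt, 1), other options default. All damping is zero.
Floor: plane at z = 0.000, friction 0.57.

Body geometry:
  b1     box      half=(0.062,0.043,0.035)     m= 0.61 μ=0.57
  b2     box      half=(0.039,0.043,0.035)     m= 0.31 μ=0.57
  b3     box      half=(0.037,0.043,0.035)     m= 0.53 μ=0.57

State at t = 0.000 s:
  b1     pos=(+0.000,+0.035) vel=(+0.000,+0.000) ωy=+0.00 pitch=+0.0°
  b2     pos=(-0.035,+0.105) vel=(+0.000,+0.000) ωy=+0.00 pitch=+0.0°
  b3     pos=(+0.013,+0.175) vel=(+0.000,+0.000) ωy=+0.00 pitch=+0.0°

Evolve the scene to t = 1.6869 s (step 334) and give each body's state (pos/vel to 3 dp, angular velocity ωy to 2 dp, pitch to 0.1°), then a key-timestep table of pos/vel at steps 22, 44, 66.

State at t = 1.6869 s:
  b1     pos=(+0.000,+0.035) vel=(+0.000,+0.000) ωy=+0.00 pitch=+0.0°
  b2     pos=(-0.035,+0.105) vel=(+0.000,+0.000) ωy=+0.00 pitch=+0.0°
  b3     pos=(+0.107,+0.035) vel=(+0.000,+0.000) ωy=+0.00 pitch=+180.0°

Key-timestep trajectory:
   step    t(s)  b1.x    b1.z    b1.vx   b1.vz   b2.x    b2.z    b2.vx   b2.vz   b3.x    b3.z    b3.vx   b3.vz 
     22  0.1111   +0.000  +0.035  +0.000  +0.000   -0.035  +0.105  -0.001  +0.001   +0.033  +0.162  +0.354  -0.446
     44  0.2222   +0.000  +0.035  +0.000  +0.000   -0.035  +0.105  -0.001  +0.000   +0.066  +0.107  +0.232  -0.001
     66  0.3333   +0.000  +0.035  +0.000  +0.000   -0.035  +0.105  +0.000  +0.000   +0.106  +0.064  +0.419  -1.191


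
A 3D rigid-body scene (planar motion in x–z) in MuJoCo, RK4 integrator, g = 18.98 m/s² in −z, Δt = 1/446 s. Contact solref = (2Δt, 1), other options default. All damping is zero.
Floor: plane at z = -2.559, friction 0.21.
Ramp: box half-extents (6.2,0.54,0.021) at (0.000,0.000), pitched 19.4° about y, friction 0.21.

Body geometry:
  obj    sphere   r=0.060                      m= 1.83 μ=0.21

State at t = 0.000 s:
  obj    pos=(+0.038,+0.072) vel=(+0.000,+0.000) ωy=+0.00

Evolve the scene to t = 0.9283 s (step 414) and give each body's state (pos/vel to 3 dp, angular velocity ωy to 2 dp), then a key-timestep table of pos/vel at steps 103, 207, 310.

State at t = 0.9283 s:
  obj    pos=(+1.868,-0.572) vel=(+3.943,-1.388) ωy=+69.66

Key-timestep trajectory:
   step    t(s)  obj.x    obj.z    obj.vx   obj.vz 
    103  0.2309   +0.151  +0.033  +0.981  -0.345
    207  0.4641   +0.496  -0.089  +1.971  -0.694
    310  0.6951   +1.064  -0.289  +2.952  -1.040


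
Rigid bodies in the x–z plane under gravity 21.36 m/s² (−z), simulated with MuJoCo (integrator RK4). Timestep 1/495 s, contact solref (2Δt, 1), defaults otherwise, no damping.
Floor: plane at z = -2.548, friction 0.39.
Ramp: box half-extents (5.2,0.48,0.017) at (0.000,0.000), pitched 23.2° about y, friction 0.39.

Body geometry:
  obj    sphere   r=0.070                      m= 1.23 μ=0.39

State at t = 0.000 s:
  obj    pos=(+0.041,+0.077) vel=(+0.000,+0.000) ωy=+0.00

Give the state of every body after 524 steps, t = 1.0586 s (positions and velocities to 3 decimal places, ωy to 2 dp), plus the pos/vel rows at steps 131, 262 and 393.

State at t = 1.0586 s:
  obj    pos=(+3.136,-1.250) vel=(+5.848,-2.507) ωy=+90.89

Key-timestep trajectory:
   step    t(s)  obj.x    obj.z    obj.vx   obj.vz 
    131  0.2646   +0.235  -0.006  +1.462  -0.627
    262  0.5293   +0.815  -0.255  +2.924  -1.253
    393  0.7939   +1.782  -0.669  +4.386  -1.880


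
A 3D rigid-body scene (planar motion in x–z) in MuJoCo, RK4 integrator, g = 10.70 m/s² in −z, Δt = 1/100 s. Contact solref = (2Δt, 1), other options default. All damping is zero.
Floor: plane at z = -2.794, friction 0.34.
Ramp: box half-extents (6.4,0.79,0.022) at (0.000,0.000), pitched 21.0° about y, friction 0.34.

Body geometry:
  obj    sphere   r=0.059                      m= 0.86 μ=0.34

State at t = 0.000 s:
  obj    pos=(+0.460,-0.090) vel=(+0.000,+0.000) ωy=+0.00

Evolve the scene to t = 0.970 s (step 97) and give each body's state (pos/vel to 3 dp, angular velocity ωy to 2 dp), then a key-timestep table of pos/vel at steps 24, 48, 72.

State at t = 0.970 s:
  obj    pos=(+1.663,-0.552) vel=(+2.480,-0.952) ωy=+45.02

Key-timestep trajectory:
   step    t(s)  obj.x    obj.z    obj.vx   obj.vz 
     24  0.2400   +0.534  -0.118  +0.614  -0.236
     48  0.4800   +0.755  -0.203  +1.228  -0.471
     72  0.7200   +1.123  -0.344  +1.841  -0.707


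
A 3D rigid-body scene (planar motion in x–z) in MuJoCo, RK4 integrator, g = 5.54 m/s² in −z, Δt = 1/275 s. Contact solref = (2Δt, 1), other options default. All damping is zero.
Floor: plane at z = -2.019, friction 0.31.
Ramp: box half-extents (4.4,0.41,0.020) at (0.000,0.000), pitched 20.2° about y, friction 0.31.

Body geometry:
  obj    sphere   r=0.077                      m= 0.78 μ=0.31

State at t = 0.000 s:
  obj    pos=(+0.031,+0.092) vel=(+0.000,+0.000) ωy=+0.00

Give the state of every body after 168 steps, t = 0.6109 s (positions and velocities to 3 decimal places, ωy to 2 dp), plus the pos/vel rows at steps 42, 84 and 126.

State at t = 0.6109 s:
  obj    pos=(+0.270,+0.004) vel=(+0.783,-0.288) ωy=+10.84

Key-timestep trajectory:
   step    t(s)  obj.x    obj.z    obj.vx   obj.vz 
     42  0.1527   +0.046  +0.086  +0.196  -0.072
     84  0.3055   +0.091  +0.070  +0.392  -0.144
    126  0.4582   +0.166  +0.042  +0.588  -0.216


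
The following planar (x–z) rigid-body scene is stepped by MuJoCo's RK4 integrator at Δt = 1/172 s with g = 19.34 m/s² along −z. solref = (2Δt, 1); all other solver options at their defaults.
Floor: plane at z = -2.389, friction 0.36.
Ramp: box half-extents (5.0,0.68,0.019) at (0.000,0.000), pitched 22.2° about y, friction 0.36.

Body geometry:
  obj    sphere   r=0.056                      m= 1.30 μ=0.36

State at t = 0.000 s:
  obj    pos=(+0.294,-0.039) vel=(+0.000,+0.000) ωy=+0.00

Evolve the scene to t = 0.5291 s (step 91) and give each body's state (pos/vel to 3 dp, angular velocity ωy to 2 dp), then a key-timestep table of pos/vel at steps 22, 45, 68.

State at t = 0.5291 s:
  obj    pos=(+0.971,-0.315) vel=(+2.557,-1.043) ωy=+49.30

Key-timestep trajectory:
   step    t(s)  obj.x    obj.z    obj.vx   obj.vz 
     22  0.1279   +0.334  -0.055  +0.618  -0.252
     45  0.2616   +0.459  -0.107  +1.265  -0.516
     68  0.3953   +0.672  -0.193  +1.911  -0.780


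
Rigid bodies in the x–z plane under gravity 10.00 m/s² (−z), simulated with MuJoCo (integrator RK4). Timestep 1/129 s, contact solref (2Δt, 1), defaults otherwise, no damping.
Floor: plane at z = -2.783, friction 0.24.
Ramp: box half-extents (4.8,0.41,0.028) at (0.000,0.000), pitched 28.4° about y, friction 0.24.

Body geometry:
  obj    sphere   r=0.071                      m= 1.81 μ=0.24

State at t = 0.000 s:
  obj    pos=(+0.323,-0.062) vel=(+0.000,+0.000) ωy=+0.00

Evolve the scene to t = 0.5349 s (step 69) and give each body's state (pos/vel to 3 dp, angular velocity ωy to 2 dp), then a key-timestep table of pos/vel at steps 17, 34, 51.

State at t = 0.5349 s:
  obj    pos=(+0.751,-0.293) vel=(+1.599,-0.864) ωy=+25.58

Key-timestep trajectory:
   step    t(s)  obj.x    obj.z    obj.vx   obj.vz 
     17  0.1318   +0.349  -0.076  +0.394  -0.213
     34  0.2636   +0.427  -0.118  +0.788  -0.426
     51  0.3953   +0.557  -0.188  +1.182  -0.639


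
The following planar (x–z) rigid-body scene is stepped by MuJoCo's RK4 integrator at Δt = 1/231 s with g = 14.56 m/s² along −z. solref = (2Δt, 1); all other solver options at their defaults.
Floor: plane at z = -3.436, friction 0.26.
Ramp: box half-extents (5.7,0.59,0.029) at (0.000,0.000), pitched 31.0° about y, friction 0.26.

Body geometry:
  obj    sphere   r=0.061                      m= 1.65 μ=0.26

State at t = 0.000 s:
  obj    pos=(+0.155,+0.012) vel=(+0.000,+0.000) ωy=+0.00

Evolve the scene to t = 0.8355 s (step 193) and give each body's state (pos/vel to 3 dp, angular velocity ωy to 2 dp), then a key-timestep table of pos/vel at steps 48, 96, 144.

State at t = 0.8355 s:
  obj    pos=(+1.758,-0.951) vel=(+3.836,-2.305) ωy=+73.35

Key-timestep trajectory:
   step    t(s)  obj.x    obj.z    obj.vx   obj.vz 
     48  0.2078   +0.254  -0.048  +0.954  -0.573
     96  0.4156   +0.552  -0.226  +1.908  -1.147
    144  0.6234   +1.047  -0.524  +2.862  -1.720


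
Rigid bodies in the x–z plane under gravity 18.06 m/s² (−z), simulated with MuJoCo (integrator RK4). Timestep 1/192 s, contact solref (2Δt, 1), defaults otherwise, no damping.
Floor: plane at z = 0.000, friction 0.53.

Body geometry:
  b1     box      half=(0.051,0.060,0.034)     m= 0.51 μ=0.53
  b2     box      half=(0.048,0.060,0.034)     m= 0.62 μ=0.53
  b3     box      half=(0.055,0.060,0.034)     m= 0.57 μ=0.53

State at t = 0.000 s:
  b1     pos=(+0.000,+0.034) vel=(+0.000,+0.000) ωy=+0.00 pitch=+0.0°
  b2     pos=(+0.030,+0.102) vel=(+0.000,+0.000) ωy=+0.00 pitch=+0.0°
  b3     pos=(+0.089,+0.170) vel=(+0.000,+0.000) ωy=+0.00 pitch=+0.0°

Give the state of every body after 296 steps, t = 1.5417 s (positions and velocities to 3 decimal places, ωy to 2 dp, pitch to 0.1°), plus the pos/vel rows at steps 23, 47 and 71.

State at t = 1.5417 s:
  b1     pos=(+0.000,+0.034) vel=(+0.000,+0.000) ωy=+0.00 pitch=+0.0°
  b2     pos=(+0.029,+0.102) vel=(+0.000,+0.000) ωy=+0.00 pitch=+0.0°
  b3     pos=(+0.116,+0.055) vel=(+0.000,+0.000) ωy=+0.00 pitch=+90.0°

Key-timestep trajectory:
   step    t(s)  b1.x    b1.z    b1.vx   b1.vz   b2.x    b2.z    b2.vx   b2.vz   b3.x    b3.z    b3.vx   b3.vz 
     23  0.1198   +0.000  +0.034  +0.000  +0.000   +0.030  +0.102  -0.001  +0.001   +0.109  +0.154  +0.308  -0.451
     47  0.2448   +0.000  +0.034  +0.000  +0.000   +0.030  +0.102  +0.000  +0.000   +0.137  +0.062  -0.031  +0.063
     71  0.3698   +0.000  +0.034  -0.002  +0.000   +0.029  +0.102  -0.024  -0.011   +0.113  +0.056  +0.030  +0.040


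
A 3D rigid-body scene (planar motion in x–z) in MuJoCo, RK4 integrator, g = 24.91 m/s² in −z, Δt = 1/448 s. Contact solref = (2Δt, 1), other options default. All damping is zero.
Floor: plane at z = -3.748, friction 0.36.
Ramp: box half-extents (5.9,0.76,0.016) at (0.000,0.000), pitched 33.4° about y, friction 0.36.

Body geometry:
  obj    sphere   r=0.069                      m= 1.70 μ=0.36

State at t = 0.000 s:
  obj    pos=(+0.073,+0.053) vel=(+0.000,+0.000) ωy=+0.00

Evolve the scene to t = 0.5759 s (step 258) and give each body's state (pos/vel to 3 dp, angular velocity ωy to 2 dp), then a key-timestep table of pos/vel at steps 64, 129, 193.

State at t = 0.5759 s:
  obj    pos=(+1.429,-0.841) vel=(+4.709,-3.105) ωy=+81.74

Key-timestep trajectory:
   step    t(s)  obj.x    obj.z    obj.vx   obj.vz 
     64  0.1429   +0.157  -0.002  +1.168  -0.770
    129  0.2879   +0.412  -0.170  +2.355  -1.553
    193  0.4308   +0.832  -0.447  +3.523  -2.323


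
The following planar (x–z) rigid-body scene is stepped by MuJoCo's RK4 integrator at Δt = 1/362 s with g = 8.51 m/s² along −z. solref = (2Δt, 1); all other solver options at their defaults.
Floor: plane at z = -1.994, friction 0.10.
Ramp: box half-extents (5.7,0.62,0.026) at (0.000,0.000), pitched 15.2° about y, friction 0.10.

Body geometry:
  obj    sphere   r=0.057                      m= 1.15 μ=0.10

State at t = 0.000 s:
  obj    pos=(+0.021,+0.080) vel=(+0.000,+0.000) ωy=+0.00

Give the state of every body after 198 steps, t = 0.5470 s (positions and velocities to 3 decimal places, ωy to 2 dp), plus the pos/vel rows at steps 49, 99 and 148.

State at t = 0.5470 s:
  obj    pos=(+0.251,+0.018) vel=(+0.841,-0.229) ωy=+15.29

Key-timestep trajectory:
   step    t(s)  obj.x    obj.z    obj.vx   obj.vz 
     49  0.1354   +0.035  +0.076  +0.208  -0.057
     99  0.2735   +0.079  +0.065  +0.421  -0.114
    148  0.4088   +0.150  +0.045  +0.629  -0.171


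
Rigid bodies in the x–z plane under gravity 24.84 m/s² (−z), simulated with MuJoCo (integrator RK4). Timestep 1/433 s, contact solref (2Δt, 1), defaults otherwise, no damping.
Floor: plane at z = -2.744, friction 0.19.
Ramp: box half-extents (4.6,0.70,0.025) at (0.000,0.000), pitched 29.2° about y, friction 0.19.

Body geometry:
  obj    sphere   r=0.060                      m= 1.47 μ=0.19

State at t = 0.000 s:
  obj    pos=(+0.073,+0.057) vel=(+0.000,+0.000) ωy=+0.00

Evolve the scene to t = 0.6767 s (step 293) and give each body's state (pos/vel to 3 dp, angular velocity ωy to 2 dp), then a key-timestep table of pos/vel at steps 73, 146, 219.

State at t = 0.6767 s:
  obj    pos=(+1.803,-0.910) vel=(+5.113,-2.858) ωy=+97.60

Key-timestep trajectory:
   step    t(s)  obj.x    obj.z    obj.vx   obj.vz 
     73  0.1686   +0.180  -0.003  +1.274  -0.712
    146  0.3372   +0.503  -0.183  +2.548  -1.424
    219  0.5058   +1.040  -0.484  +3.822  -2.136


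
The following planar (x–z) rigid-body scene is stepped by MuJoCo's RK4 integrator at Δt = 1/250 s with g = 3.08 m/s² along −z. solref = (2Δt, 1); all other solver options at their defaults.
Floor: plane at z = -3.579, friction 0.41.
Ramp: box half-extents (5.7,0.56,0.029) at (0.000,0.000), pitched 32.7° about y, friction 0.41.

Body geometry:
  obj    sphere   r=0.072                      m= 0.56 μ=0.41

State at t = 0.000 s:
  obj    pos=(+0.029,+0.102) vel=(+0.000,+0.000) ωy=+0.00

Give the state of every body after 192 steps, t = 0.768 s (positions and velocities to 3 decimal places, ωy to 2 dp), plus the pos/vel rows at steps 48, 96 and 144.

State at t = 0.768 s:
  obj    pos=(+0.324,-0.088) vel=(+0.768,-0.493) ωy=+12.68

Key-timestep trajectory:
   step    t(s)  obj.x    obj.z    obj.vx   obj.vz 
     48  0.1920   +0.047  +0.090  +0.192  -0.123
     96  0.3840   +0.103  +0.054  +0.384  -0.247
    144  0.5760   +0.195  -0.005  +0.576  -0.370


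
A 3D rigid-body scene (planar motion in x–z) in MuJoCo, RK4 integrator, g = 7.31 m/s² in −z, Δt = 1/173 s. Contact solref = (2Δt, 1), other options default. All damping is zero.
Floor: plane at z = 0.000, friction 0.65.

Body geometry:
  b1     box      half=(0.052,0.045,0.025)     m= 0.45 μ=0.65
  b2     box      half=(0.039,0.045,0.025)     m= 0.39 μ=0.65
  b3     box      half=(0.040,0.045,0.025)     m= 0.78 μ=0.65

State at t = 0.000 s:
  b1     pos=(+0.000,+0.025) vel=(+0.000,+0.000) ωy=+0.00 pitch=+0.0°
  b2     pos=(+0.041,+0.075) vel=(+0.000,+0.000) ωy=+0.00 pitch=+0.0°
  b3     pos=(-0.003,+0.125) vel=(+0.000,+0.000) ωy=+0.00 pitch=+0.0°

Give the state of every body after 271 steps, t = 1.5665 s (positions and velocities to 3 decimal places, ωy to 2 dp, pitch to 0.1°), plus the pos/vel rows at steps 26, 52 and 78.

State at t = 1.5665 s:
  b1     pos=(+0.000,+0.025) vel=(+0.000,+0.000) ωy=+0.00 pitch=+0.0°
  b2     pos=(+0.041,+0.075) vel=(+0.000,+0.000) ωy=+0.00 pitch=+0.0°
  b3     pos=(-0.104,+0.025) vel=(+0.000,+0.000) ωy=+0.00 pitch=+180.0°

Key-timestep trajectory:
   step    t(s)  b1.x    b1.z    b1.vx   b1.vz   b2.x    b2.z    b2.vx   b2.vz   b3.x    b3.z    b3.vx   b3.vz 
     26  0.1503   +0.000  +0.025  +0.000  +0.000   +0.041  +0.075  +0.001  +0.000   -0.012  +0.121  -0.133  -0.082
     52  0.3006   +0.000  +0.025  -0.001  +0.000   +0.041  +0.075  -0.001  +0.000   -0.046  +0.090  -0.308  +0.090
     78  0.4509   +0.000  +0.025  +0.000  +0.000   +0.041  +0.075  +0.000  +0.000   -0.095  +0.059  -0.348  -0.648


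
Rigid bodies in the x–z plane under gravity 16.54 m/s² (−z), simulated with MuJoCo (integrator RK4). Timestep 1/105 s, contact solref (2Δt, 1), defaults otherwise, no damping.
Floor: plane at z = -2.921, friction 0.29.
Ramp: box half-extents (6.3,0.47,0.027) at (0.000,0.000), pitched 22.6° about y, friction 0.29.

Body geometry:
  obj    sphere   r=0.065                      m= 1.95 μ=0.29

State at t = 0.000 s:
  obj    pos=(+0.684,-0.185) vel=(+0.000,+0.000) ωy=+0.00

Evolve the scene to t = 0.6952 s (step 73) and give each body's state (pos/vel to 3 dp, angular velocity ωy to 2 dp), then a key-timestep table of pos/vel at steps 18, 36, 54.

State at t = 0.6952 s:
  obj    pos=(+1.697,-0.607) vel=(+2.914,-1.213) ωy=+48.54

Key-timestep trajectory:
   step    t(s)  obj.x    obj.z    obj.vx   obj.vz 
     18  0.1714   +0.746  -0.211  +0.719  -0.299
     36  0.3429   +0.930  -0.288  +1.437  -0.598
     54  0.5143   +1.238  -0.416  +2.156  -0.897


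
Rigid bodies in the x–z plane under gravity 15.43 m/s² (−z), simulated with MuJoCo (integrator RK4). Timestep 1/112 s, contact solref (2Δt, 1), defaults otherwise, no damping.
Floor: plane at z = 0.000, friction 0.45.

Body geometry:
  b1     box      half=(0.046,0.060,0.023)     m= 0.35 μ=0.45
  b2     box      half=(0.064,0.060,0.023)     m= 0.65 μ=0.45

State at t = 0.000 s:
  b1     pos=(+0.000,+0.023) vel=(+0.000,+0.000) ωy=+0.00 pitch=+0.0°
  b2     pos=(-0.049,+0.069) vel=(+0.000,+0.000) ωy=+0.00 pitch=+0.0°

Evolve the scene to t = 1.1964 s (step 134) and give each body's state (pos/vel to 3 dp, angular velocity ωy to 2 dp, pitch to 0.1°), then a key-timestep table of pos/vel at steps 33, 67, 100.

State at t = 1.1964 s:
  b1     pos=(+0.002,+0.023) vel=(+0.002,+0.000) ωy=+0.00 pitch=+0.0°
  b2     pos=(-0.064,+0.059) vel=(-0.001,-0.002) ωy=+0.05 pitch=-40.3°

Key-timestep trajectory:
   step    t(s)  b1.x    b1.z    b1.vx   b1.vz   b2.x    b2.z    b2.vx   b2.vz 
     33  0.2946   +0.000  +0.023  +0.000  +0.000   -0.064  +0.061  +0.198  -0.087
     67  0.5982   +0.001  +0.023  +0.002  +0.000   -0.064  +0.060  +0.000  -0.002
    100  0.8929   +0.002  +0.023  +0.002  +0.000   -0.064  +0.059  +0.000  -0.002


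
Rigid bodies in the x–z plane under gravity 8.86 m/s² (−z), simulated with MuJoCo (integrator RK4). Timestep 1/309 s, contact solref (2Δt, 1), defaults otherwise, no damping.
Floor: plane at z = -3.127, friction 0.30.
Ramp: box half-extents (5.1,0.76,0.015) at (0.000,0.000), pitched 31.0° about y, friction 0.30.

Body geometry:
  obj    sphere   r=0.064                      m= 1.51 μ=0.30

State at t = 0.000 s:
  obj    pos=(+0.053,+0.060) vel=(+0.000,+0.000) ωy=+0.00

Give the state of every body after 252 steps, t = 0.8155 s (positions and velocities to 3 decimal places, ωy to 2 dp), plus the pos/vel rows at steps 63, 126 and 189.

State at t = 0.8155 s:
  obj    pos=(+0.982,-0.498) vel=(+2.279,-1.369) ωy=+41.53

Key-timestep trajectory:
   step    t(s)  obj.x    obj.z    obj.vx   obj.vz 
     63  0.2039   +0.111  +0.025  +0.570  -0.342
    126  0.4078   +0.285  -0.079  +1.139  -0.685
    189  0.6117   +0.576  -0.254  +1.709  -1.027


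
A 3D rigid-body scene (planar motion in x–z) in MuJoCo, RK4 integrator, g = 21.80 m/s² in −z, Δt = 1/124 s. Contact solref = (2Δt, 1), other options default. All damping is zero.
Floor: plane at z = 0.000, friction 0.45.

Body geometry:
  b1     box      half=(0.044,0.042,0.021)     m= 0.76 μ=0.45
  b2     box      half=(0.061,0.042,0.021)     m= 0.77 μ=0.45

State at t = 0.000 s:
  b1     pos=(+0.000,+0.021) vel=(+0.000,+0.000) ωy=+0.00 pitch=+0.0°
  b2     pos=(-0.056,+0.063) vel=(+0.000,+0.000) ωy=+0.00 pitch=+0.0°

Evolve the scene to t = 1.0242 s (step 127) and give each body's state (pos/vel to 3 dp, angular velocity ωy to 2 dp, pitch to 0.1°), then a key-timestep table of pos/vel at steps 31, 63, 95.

State at t = 1.0242 s:
  b1     pos=(+0.001,+0.021) vel=(+0.001,+0.000) ωy=+0.00 pitch=+0.0°
  b2     pos=(-0.066,+0.052) vel=(-0.002,-0.001) ωy=+0.04 pitch=-34.4°

Key-timestep trajectory:
   step    t(s)  b1.x    b1.z    b1.vx   b1.vz   b2.x    b2.z    b2.vx   b2.vz 
     31  0.2500   +0.000  +0.021  +0.001  +0.000   -0.064  +0.053  -0.003  -0.001
     63  0.5081   +0.001  +0.021  +0.001  +0.000   -0.065  +0.053  -0.002  -0.001
     95  0.7661   +0.001  +0.021  +0.001  +0.000   -0.065  +0.052  -0.002  -0.001


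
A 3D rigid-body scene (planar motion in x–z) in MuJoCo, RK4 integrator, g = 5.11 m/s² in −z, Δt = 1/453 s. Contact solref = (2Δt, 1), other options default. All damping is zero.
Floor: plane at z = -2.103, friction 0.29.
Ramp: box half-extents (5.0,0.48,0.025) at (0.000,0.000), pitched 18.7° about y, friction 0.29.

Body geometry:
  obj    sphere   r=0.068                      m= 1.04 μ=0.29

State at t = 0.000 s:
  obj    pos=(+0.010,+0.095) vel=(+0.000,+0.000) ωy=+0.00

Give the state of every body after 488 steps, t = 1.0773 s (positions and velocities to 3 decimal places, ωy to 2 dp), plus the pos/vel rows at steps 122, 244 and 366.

State at t = 1.0773 s:
  obj    pos=(+0.653,-0.123) vel=(+1.194,-0.404) ωy=+18.54

Key-timestep trajectory:
   step    t(s)  obj.x    obj.z    obj.vx   obj.vz 
    122  0.2693   +0.050  +0.081  +0.299  -0.101
    244  0.5386   +0.171  +0.040  +0.597  -0.202
    366  0.8079   +0.372  -0.028  +0.896  -0.303


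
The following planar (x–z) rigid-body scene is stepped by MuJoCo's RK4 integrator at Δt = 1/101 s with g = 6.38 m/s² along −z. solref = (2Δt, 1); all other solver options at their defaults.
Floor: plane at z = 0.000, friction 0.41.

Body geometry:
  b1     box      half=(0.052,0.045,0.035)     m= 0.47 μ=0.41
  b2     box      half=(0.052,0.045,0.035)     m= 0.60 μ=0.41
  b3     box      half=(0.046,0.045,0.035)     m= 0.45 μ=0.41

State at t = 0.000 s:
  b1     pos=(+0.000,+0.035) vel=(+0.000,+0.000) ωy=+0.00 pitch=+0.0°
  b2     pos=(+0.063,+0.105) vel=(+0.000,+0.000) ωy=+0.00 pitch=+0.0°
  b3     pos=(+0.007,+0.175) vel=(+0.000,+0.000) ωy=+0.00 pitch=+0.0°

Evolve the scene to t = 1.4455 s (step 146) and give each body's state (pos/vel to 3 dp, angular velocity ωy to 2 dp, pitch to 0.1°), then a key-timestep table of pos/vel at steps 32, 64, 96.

State at t = 1.4455 s:
  b1     pos=(+0.000,+0.035) vel=(+0.000,+0.000) ωy=+0.00 pitch=+0.0°
  b2     pos=(+0.116,+0.052) vel=(+0.000,+0.000) ωy=+0.00 pitch=+90.0°
  b3     pos=(-0.126,+0.035) vel=(+0.000,+0.000) ωy=+0.00 pitch=+180.0°

Key-timestep trajectory:
   step    t(s)  b1.x    b1.z    b1.vx   b1.vz   b2.x    b2.z    b2.vx   b2.vz   b3.x    b3.z    b3.vx   b3.vz 
     32  0.3168   +0.000  +0.035  +0.000  +0.000   +0.064  +0.105  +0.046  -0.016   -0.024  +0.149  -0.200  -0.478
     64  0.6337   +0.000  +0.035  +0.000  +0.000   +0.128  +0.056  +0.158  +0.126   -0.126  +0.030  +0.008  +0.104
     96  0.9505   +0.000  +0.035  +0.000  +0.000   +0.128  +0.058  -0.170  -0.063   -0.126  +0.035  +0.000  +0.000


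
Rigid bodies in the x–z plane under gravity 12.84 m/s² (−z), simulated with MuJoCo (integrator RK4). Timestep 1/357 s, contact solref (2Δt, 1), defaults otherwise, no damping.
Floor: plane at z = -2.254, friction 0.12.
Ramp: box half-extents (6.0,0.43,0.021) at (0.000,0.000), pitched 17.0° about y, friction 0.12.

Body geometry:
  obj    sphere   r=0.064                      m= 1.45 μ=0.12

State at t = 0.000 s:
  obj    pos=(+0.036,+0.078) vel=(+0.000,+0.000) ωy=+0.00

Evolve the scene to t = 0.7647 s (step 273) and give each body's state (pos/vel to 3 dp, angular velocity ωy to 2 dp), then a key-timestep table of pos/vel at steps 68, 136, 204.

State at t = 0.7647 s:
  obj    pos=(+0.786,-0.151) vel=(+1.961,-0.600) ωy=+32.03

Key-timestep trajectory:
   step    t(s)  obj.x    obj.z    obj.vx   obj.vz 
     68  0.1905   +0.083  +0.064  +0.489  -0.149
    136  0.3810   +0.222  +0.021  +0.977  -0.299
    204  0.5714   +0.455  -0.050  +1.465  -0.448


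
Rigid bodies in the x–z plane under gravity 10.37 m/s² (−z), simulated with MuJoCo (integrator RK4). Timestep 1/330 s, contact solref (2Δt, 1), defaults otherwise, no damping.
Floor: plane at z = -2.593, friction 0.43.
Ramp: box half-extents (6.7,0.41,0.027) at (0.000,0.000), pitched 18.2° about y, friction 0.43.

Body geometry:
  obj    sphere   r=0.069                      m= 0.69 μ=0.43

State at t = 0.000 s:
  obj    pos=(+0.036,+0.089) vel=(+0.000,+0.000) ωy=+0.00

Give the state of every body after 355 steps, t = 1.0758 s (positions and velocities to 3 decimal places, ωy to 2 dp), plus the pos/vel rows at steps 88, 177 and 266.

State at t = 1.0758 s:
  obj    pos=(+1.308,-0.329) vel=(+2.364,-0.777) ωy=+36.07

Key-timestep trajectory:
   step    t(s)  obj.x    obj.z    obj.vx   obj.vz 
     88  0.2667   +0.114  +0.063  +0.586  -0.193
    177  0.5364   +0.352  -0.015  +1.179  -0.388
    266  0.8061   +0.750  -0.146  +1.772  -0.582


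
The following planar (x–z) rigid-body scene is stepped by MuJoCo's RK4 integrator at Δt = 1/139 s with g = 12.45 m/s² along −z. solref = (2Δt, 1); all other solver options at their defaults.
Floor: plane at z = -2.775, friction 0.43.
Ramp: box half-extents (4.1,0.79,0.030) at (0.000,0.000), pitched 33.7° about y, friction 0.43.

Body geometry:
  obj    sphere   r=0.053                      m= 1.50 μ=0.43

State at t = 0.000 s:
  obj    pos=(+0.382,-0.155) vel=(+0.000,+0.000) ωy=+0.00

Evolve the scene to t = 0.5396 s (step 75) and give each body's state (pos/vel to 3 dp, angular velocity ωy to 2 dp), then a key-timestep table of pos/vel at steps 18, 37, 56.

State at t = 0.5396 s:
  obj    pos=(+0.980,-0.554) vel=(+2.215,-1.477) ωy=+50.21

Key-timestep trajectory:
   step    t(s)  obj.x    obj.z    obj.vx   obj.vz 
     18  0.1295   +0.416  -0.178  +0.532  -0.355
     37  0.2662   +0.528  -0.252  +1.093  -0.729
     56  0.4029   +0.715  -0.377  +1.654  -1.103


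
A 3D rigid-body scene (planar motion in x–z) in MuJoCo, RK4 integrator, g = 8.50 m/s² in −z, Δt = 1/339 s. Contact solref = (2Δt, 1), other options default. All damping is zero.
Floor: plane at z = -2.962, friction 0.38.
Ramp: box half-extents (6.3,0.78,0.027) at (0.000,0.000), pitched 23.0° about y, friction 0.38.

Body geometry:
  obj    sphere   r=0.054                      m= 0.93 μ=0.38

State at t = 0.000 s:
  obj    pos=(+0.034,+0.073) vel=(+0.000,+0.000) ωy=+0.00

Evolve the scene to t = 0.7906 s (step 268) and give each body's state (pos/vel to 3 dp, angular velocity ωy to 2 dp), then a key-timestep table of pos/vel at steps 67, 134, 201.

State at t = 0.7906 s:
  obj    pos=(+0.717,-0.216) vel=(+1.726,-0.733) ωy=+34.73

Key-timestep trajectory:
   step    t(s)  obj.x    obj.z    obj.vx   obj.vz 
     67  0.1976   +0.077  +0.055  +0.432  -0.183
    134  0.3953   +0.205  +0.001  +0.863  -0.366
    201  0.5929   +0.418  -0.089  +1.295  -0.550


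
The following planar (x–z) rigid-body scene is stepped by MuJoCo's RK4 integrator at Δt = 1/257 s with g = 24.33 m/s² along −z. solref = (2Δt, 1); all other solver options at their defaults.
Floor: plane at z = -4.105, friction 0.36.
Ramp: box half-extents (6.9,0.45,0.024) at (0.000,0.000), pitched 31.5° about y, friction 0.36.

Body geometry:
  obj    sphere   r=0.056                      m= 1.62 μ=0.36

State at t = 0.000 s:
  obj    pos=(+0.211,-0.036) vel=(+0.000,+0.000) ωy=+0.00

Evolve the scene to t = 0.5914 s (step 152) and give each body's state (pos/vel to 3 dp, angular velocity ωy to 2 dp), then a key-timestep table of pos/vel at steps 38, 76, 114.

State at t = 0.5914 s:
  obj    pos=(+1.565,-0.865) vel=(+4.579,-2.806) ωy=+95.88

Key-timestep trajectory:
   step    t(s)  obj.x    obj.z    obj.vx   obj.vz 
     38  0.1479   +0.296  -0.088  +1.145  -0.702
     76  0.2957   +0.550  -0.243  +2.290  -1.403
    114  0.4436   +0.973  -0.502  +3.434  -2.105


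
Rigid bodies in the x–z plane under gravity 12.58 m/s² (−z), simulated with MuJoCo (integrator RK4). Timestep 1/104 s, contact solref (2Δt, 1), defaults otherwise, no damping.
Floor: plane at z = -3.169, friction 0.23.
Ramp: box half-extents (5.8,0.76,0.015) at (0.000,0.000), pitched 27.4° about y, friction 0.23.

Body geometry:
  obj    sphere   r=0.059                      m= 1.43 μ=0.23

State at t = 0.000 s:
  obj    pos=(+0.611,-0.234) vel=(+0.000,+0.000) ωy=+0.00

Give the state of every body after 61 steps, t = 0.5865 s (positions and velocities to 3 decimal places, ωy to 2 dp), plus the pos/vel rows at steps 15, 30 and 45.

State at t = 0.5865 s:
  obj    pos=(+1.243,-0.561) vel=(+2.154,-1.116) ωy=+41.08

Key-timestep trajectory:
   step    t(s)  obj.x    obj.z    obj.vx   obj.vz 
     15  0.1442   +0.649  -0.253  +0.530  -0.275
     30  0.2885   +0.764  -0.313  +1.059  -0.549
     45  0.4327   +0.955  -0.412  +1.589  -0.824


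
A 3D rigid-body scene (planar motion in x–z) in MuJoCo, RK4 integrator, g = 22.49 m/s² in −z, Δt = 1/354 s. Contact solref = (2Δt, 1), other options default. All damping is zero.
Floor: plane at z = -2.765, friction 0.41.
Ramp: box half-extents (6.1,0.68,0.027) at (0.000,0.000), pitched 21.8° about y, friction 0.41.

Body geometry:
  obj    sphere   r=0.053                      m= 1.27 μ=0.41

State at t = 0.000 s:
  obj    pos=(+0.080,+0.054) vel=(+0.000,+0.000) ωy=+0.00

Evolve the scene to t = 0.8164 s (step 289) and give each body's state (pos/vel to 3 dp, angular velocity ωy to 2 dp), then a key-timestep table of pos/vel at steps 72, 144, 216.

State at t = 0.8164 s:
  obj    pos=(+1.926,-0.684) vel=(+4.522,-1.809) ωy=+91.88

Key-timestep trajectory:
   step    t(s)  obj.x    obj.z    obj.vx   obj.vz 
     72  0.2034   +0.195  +0.008  +1.127  -0.451
    144  0.4068   +0.538  -0.129  +2.253  -0.901
    216  0.6102   +1.111  -0.358  +3.380  -1.352
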